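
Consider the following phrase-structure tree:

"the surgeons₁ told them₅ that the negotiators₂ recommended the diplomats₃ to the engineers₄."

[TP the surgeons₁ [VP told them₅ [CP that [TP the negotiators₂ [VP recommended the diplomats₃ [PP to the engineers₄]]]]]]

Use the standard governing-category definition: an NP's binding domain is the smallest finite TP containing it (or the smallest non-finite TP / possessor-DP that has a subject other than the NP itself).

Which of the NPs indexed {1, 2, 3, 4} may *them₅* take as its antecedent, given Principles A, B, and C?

none

*them* is a pronoun, so Principle B applies: it must be free in its binding domain.
Binding domain of *them₅*: the matrix TP, whose subject is the surgeons₁.
*the surgeons₁* c-commands the pronoun within its binding domain → coindexation would violate Principle B.
*the negotiators₂*: the pronoun c-commands this R-expression → coindexation would violate Principle C on *the negotiators₂*.
*the diplomats₃*: the pronoun c-commands this R-expression → coindexation would violate Principle C on *the diplomats₃*.
*the engineers₄*: the pronoun c-commands this R-expression → coindexation would violate Principle C on *the engineers₄*.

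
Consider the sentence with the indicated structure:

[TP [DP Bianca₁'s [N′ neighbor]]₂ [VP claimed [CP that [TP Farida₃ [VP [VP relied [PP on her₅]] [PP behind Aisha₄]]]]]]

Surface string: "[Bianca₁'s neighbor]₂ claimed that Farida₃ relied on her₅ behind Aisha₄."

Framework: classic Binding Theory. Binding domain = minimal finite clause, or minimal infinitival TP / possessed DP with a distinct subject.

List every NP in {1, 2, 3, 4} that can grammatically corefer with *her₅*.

{1, 2, 4}

*her* is a pronoun, so Principle B applies: it must be free in its binding domain.
Binding domain of *her₅*: the embedded TP, whose subject is Farida₃.
*Bianca₁* and the pronoun do not c-command one another → neither Principle B nor Principle C is at stake; coindexation permitted.
*[Bianca₁'s neighbor]₂* c-commands the pronoun but from outside its binding domain, and is not c-commanded by it → coindexation permitted.
*Farida₃* c-commands the pronoun within its binding domain → coindexation would violate Principle B.
*Aisha₄* and the pronoun do not c-command one another → neither Principle B nor Principle C is at stake; coindexation permitted.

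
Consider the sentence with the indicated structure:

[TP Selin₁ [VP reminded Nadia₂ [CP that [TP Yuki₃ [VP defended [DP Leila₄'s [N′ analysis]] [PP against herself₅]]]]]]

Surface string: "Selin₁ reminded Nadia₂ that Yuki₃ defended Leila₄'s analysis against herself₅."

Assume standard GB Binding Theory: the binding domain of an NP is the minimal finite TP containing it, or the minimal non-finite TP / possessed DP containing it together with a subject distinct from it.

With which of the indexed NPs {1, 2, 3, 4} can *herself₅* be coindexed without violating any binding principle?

*herself* is an anaphor, so Principle A applies: it must be bound in its binding domain.
Binding domain of *herself₅*: the embedded TP, whose subject is Yuki₃.
*Selin₁* c-commands the anaphor but is outside its binding domain → cannot satisfy Principle A.
*Nadia₂* c-commands the anaphor but is outside its binding domain → cannot satisfy Principle A.
*Yuki₃* c-commands the anaphor within its binding domain → licit binder.
*Leila₄* does not c-command the anaphor → cannot bind it.

{3}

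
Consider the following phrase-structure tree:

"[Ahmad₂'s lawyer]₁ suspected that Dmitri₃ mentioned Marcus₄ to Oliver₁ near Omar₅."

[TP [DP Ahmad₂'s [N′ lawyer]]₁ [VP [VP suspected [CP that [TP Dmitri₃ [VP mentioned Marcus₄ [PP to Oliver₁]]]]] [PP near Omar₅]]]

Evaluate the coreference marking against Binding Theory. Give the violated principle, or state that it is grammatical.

Principle C

The two coindexed NPs are *[Ahmad₂'s lawyer]₁* and *Oliver₁*.
*Oliver₁* is an R-expression. Principle C requires it to be free everywhere.
*[Ahmad₂'s lawyer]₁* c-commands it and carries the same index.
The R-expression is bound → Principle C violation.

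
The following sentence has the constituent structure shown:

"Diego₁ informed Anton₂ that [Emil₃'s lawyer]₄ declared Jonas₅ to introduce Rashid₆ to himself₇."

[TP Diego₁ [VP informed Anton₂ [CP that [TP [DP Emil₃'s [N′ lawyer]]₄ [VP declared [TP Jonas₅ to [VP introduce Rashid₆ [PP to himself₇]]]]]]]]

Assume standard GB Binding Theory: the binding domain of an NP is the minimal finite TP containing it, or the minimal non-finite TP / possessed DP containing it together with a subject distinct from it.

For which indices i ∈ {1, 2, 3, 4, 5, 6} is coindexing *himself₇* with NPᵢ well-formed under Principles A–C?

*himself* is an anaphor, so Principle A applies: it must be bound in its binding domain.
Binding domain of *himself₇*: the embedded TP, whose subject is Jonas₅.
*Diego₁* c-commands the anaphor but is outside its binding domain → cannot satisfy Principle A.
*Anton₂* c-commands the anaphor but is outside its binding domain → cannot satisfy Principle A.
*Emil₃* does not c-command the anaphor → cannot bind it.
*[Emil₃'s lawyer]₄* c-commands the anaphor but is outside its binding domain → cannot satisfy Principle A.
*Jonas₅* c-commands the anaphor within its binding domain → licit binder.
*Rashid₆* c-commands the anaphor within its binding domain → licit binder.

{5, 6}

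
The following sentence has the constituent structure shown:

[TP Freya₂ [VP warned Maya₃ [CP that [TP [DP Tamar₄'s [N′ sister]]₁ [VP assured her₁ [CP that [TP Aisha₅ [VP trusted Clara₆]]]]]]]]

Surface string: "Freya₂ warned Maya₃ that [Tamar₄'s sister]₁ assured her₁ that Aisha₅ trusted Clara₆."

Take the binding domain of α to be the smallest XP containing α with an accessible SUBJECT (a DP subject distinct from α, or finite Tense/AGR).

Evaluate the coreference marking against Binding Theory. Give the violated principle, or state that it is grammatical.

Principle B

The two coindexed NPs are *[Tamar₄'s sister]₁* and *her₁*.
*her₁* is a pronoun. Its binding domain is the embedded TP, whose subject is [Tamar₄'s sister]₁.
*[Tamar₄'s sister]₁* c-commands it within that domain and carries the same index.
The pronoun is locally bound → Principle B violation.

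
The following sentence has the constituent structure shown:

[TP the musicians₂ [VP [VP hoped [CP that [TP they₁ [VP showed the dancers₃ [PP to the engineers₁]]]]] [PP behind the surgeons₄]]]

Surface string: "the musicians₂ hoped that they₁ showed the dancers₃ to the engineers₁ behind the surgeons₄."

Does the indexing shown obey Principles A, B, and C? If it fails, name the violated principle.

Principle C

The two coindexed NPs are *they₁* and *the engineers₁*.
*the engineers₁* is an R-expression. Principle C requires it to be free everywhere.
*they₁* c-commands it and carries the same index.
The R-expression is bound → Principle C violation.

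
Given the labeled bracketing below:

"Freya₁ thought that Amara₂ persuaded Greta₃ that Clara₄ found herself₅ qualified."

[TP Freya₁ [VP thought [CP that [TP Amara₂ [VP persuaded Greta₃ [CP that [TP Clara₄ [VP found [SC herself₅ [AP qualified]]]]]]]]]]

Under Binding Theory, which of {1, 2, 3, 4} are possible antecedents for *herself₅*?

{4}

*herself* is an anaphor, so Principle A applies: it must be bound in its binding domain.
Binding domain of *herself₅*: the embedded TP, whose subject is Clara₄.
*Freya₁* c-commands the anaphor but is outside its binding domain → cannot satisfy Principle A.
*Amara₂* c-commands the anaphor but is outside its binding domain → cannot satisfy Principle A.
*Greta₃* c-commands the anaphor but is outside its binding domain → cannot satisfy Principle A.
*Clara₄* c-commands the anaphor within its binding domain → licit binder.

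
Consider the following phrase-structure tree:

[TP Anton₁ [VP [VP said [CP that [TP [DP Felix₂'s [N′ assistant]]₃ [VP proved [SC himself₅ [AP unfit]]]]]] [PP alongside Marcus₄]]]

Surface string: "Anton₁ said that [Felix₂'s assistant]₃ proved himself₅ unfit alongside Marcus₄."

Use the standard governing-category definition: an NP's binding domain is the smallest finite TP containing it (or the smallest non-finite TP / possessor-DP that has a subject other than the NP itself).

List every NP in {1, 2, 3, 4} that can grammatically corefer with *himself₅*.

{3}

*himself* is an anaphor, so Principle A applies: it must be bound in its binding domain.
Binding domain of *himself₅*: the embedded TP, whose subject is [Felix₂'s assistant]₃.
*Anton₁* c-commands the anaphor but is outside its binding domain → cannot satisfy Principle A.
*Felix₂* does not c-command the anaphor → cannot bind it.
*[Felix₂'s assistant]₃* c-commands the anaphor within its binding domain → licit binder.
*Marcus₄* does not c-command the anaphor → cannot bind it.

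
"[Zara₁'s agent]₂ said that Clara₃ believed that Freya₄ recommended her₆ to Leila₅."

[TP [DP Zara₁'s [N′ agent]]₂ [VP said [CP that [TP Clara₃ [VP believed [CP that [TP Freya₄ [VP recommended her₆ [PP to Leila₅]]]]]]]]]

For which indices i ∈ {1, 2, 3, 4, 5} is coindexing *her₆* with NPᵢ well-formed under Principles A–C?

*her* is a pronoun, so Principle B applies: it must be free in its binding domain.
Binding domain of *her₆*: the embedded TP, whose subject is Freya₄.
*Zara₁* and the pronoun do not c-command one another → neither Principle B nor Principle C is at stake; coindexation permitted.
*[Zara₁'s agent]₂* c-commands the pronoun but from outside its binding domain, and is not c-commanded by it → coindexation permitted.
*Clara₃* c-commands the pronoun but from outside its binding domain, and is not c-commanded by it → coindexation permitted.
*Freya₄* c-commands the pronoun within its binding domain → coindexation would violate Principle B.
*Leila₅*: the pronoun c-commands this R-expression → coindexation would violate Principle C on *Leila₅*.

{1, 2, 3}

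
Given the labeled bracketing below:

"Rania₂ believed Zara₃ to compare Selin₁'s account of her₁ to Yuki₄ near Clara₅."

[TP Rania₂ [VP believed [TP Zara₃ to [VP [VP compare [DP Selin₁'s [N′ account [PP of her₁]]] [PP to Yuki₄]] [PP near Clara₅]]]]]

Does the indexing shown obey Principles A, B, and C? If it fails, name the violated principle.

The two coindexed NPs are *Selin₁* and *her₁*.
*her₁* is a pronoun. Its binding domain is the possessed DP, whose subject is Selin₁.
*Selin₁* c-commands it within that domain and carries the same index.
The pronoun is locally bound → Principle B violation.

Principle B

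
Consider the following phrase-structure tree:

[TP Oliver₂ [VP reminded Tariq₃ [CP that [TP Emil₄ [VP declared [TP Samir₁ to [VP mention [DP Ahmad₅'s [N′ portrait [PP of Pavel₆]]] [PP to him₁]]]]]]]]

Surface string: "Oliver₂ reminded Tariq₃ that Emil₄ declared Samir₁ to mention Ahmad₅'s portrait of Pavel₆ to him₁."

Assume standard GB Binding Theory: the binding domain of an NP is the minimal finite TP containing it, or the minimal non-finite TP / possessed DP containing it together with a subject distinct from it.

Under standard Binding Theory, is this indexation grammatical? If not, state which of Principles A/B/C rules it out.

Principle B

The two coindexed NPs are *Samir₁* and *him₁*.
*him₁* is a pronoun. Its binding domain is the embedded TP, whose subject is Samir₁.
*Samir₁* c-commands it within that domain and carries the same index.
The pronoun is locally bound → Principle B violation.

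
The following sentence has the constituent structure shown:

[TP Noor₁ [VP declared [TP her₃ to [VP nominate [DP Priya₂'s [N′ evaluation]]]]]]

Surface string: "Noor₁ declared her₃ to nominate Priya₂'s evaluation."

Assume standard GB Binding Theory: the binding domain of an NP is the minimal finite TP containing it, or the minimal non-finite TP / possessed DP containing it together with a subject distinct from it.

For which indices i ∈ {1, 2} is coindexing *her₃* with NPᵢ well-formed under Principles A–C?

none

*her* is a pronoun, so Principle B applies: it must be free in its binding domain.
Binding domain of *her₃*: the matrix TP, whose subject is Noor₁.
*Noor₁* c-commands the pronoun within its binding domain → coindexation would violate Principle B.
*Priya₂*: the pronoun c-commands this R-expression → coindexation would violate Principle C on *Priya₂*.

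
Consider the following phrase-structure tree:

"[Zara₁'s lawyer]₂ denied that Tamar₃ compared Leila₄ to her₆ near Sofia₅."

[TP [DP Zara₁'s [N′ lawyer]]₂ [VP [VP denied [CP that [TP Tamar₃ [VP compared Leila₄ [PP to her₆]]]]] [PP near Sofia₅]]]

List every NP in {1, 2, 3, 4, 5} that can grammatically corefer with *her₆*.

*her* is a pronoun, so Principle B applies: it must be free in its binding domain.
Binding domain of *her₆*: the embedded TP, whose subject is Tamar₃.
*Zara₁* and the pronoun do not c-command one another → neither Principle B nor Principle C is at stake; coindexation permitted.
*[Zara₁'s lawyer]₂* c-commands the pronoun but from outside its binding domain, and is not c-commanded by it → coindexation permitted.
*Tamar₃* c-commands the pronoun within its binding domain → coindexation would violate Principle B.
*Leila₄* c-commands the pronoun within its binding domain → coindexation would violate Principle B.
*Sofia₅* and the pronoun do not c-command one another → neither Principle B nor Principle C is at stake; coindexation permitted.

{1, 2, 5}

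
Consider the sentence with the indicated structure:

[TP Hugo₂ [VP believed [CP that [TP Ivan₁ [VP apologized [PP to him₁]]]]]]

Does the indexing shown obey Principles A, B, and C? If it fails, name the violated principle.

Principle B

The two coindexed NPs are *Ivan₁* and *him₁*.
*him₁* is a pronoun. Its binding domain is the embedded TP, whose subject is Ivan₁.
*Ivan₁* c-commands it within that domain and carries the same index.
The pronoun is locally bound → Principle B violation.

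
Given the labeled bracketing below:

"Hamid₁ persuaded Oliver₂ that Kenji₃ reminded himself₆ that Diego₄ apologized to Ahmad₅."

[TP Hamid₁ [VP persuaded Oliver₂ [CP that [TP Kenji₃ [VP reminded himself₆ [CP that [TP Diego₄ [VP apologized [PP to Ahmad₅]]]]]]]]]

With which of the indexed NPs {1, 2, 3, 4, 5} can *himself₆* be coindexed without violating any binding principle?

*himself* is an anaphor, so Principle A applies: it must be bound in its binding domain.
Binding domain of *himself₆*: the embedded TP, whose subject is Kenji₃.
*Hamid₁* c-commands the anaphor but is outside its binding domain → cannot satisfy Principle A.
*Oliver₂* c-commands the anaphor but is outside its binding domain → cannot satisfy Principle A.
*Kenji₃* c-commands the anaphor within its binding domain → licit binder.
*Diego₄* does not c-command the anaphor → cannot bind it.
*Ahmad₅* does not c-command the anaphor → cannot bind it.

{3}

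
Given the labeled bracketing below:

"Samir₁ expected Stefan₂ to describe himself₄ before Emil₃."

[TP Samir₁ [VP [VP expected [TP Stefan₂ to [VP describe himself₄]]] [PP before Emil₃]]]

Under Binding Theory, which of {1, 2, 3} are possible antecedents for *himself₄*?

*himself* is an anaphor, so Principle A applies: it must be bound in its binding domain.
Binding domain of *himself₄*: the embedded TP, whose subject is Stefan₂.
*Samir₁* c-commands the anaphor but is outside its binding domain → cannot satisfy Principle A.
*Stefan₂* c-commands the anaphor within its binding domain → licit binder.
*Emil₃* does not c-command the anaphor → cannot bind it.

{2}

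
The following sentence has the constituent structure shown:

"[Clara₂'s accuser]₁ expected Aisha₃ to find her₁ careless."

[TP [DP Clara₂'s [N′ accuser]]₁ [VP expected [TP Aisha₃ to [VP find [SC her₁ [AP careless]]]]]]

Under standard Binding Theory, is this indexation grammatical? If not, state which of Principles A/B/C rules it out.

grammatical

The two coindexed NPs are *[Clara₂'s accuser]₁* and *her₁*.
*her₁* is a pronoun; its binding domain is the embedded TP, whose subject is Aisha₃. Within that domain it is c-commanded only by *Aisha₃*, which carries a different index — the pronoun is free locally, so Principle B holds.
*[Clara₂'s accuser]₁* is an R-expression; *her₁* does not c-command it, and no other NP shares its index, so Principle C is satisfied.
All principles are respected.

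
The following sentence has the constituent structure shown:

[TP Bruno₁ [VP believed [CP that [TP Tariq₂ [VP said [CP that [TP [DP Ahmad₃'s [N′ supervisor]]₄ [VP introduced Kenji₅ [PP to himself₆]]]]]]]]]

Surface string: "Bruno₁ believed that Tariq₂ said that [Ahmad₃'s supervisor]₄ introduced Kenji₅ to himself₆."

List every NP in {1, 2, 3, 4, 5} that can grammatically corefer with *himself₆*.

*himself* is an anaphor, so Principle A applies: it must be bound in its binding domain.
Binding domain of *himself₆*: the embedded TP, whose subject is [Ahmad₃'s supervisor]₄.
*Bruno₁* c-commands the anaphor but is outside its binding domain → cannot satisfy Principle A.
*Tariq₂* c-commands the anaphor but is outside its binding domain → cannot satisfy Principle A.
*Ahmad₃* does not c-command the anaphor → cannot bind it.
*[Ahmad₃'s supervisor]₄* c-commands the anaphor within its binding domain → licit binder.
*Kenji₅* c-commands the anaphor within its binding domain → licit binder.

{4, 5}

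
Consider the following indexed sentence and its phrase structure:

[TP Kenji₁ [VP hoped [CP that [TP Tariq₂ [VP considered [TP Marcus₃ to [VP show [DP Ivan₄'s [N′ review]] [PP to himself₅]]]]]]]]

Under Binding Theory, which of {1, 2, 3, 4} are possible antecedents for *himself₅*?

*himself* is an anaphor, so Principle A applies: it must be bound in its binding domain.
Binding domain of *himself₅*: the embedded TP, whose subject is Marcus₃.
*Kenji₁* c-commands the anaphor but is outside its binding domain → cannot satisfy Principle A.
*Tariq₂* c-commands the anaphor but is outside its binding domain → cannot satisfy Principle A.
*Marcus₃* c-commands the anaphor within its binding domain → licit binder.
*Ivan₄* does not c-command the anaphor → cannot bind it.

{3}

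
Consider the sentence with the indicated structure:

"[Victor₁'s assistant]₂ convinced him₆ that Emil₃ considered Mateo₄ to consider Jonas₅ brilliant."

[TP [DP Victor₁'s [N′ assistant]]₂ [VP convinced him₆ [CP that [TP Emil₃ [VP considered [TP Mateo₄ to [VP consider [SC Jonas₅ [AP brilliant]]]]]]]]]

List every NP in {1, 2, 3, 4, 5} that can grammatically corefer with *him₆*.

*him* is a pronoun, so Principle B applies: it must be free in its binding domain.
Binding domain of *him₆*: the matrix TP, whose subject is [Victor₁'s assistant]₂.
*Victor₁* and the pronoun do not c-command one another → neither Principle B nor Principle C is at stake; coindexation permitted.
*[Victor₁'s assistant]₂* c-commands the pronoun within its binding domain → coindexation would violate Principle B.
*Emil₃*: the pronoun c-commands this R-expression → coindexation would violate Principle C on *Emil₃*.
*Mateo₄*: the pronoun c-commands this R-expression → coindexation would violate Principle C on *Mateo₄*.
*Jonas₅*: the pronoun c-commands this R-expression → coindexation would violate Principle C on *Jonas₅*.

{1}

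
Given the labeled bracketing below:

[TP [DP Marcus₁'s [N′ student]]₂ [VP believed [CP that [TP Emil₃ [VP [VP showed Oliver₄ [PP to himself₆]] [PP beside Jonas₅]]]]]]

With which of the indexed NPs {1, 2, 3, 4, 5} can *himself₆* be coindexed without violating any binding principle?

*himself* is an anaphor, so Principle A applies: it must be bound in its binding domain.
Binding domain of *himself₆*: the embedded TP, whose subject is Emil₃.
*Marcus₁* does not c-command the anaphor → cannot bind it.
*[Marcus₁'s student]₂* c-commands the anaphor but is outside its binding domain → cannot satisfy Principle A.
*Emil₃* c-commands the anaphor within its binding domain → licit binder.
*Oliver₄* c-commands the anaphor within its binding domain → licit binder.
*Jonas₅* does not c-command the anaphor → cannot bind it.

{3, 4}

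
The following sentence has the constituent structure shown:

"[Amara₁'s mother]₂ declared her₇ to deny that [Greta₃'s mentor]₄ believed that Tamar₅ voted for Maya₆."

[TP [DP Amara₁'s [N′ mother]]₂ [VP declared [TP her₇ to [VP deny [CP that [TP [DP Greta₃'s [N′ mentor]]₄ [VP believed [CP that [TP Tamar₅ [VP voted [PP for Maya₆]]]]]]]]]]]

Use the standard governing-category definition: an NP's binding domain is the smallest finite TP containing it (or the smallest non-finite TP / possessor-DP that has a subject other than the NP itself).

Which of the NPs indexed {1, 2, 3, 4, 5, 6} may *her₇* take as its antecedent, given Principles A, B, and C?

{1}

*her* is a pronoun, so Principle B applies: it must be free in its binding domain.
Binding domain of *her₇*: the matrix TP, whose subject is [Amara₁'s mother]₂.
*Amara₁* and the pronoun do not c-command one another → neither Principle B nor Principle C is at stake; coindexation permitted.
*[Amara₁'s mother]₂* c-commands the pronoun within its binding domain → coindexation would violate Principle B.
*Greta₃*: the pronoun c-commands this R-expression → coindexation would violate Principle C on *Greta₃*.
*[Greta₃'s mentor]₄*: the pronoun c-commands this R-expression → coindexation would violate Principle C on *[Greta₃'s mentor]₄*.
*Tamar₅*: the pronoun c-commands this R-expression → coindexation would violate Principle C on *Tamar₅*.
*Maya₆*: the pronoun c-commands this R-expression → coindexation would violate Principle C on *Maya₆*.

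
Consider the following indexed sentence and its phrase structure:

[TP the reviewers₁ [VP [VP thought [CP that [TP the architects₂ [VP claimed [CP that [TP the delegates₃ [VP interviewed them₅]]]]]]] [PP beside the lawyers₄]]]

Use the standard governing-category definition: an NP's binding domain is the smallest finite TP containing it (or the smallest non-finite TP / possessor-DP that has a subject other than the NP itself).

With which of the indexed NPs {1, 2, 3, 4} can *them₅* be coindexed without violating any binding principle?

*them* is a pronoun, so Principle B applies: it must be free in its binding domain.
Binding domain of *them₅*: the embedded TP, whose subject is the delegates₃.
*the reviewers₁* c-commands the pronoun but from outside its binding domain, and is not c-commanded by it → coindexation permitted.
*the architects₂* c-commands the pronoun but from outside its binding domain, and is not c-commanded by it → coindexation permitted.
*the delegates₃* c-commands the pronoun within its binding domain → coindexation would violate Principle B.
*the lawyers₄* and the pronoun do not c-command one another → neither Principle B nor Principle C is at stake; coindexation permitted.

{1, 2, 4}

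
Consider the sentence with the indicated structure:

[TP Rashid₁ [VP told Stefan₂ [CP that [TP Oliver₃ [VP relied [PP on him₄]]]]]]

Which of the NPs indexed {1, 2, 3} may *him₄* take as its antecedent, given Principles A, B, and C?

{1, 2}

*him* is a pronoun, so Principle B applies: it must be free in its binding domain.
Binding domain of *him₄*: the embedded TP, whose subject is Oliver₃.
*Rashid₁* c-commands the pronoun but from outside its binding domain, and is not c-commanded by it → coindexation permitted.
*Stefan₂* c-commands the pronoun but from outside its binding domain, and is not c-commanded by it → coindexation permitted.
*Oliver₃* c-commands the pronoun within its binding domain → coindexation would violate Principle B.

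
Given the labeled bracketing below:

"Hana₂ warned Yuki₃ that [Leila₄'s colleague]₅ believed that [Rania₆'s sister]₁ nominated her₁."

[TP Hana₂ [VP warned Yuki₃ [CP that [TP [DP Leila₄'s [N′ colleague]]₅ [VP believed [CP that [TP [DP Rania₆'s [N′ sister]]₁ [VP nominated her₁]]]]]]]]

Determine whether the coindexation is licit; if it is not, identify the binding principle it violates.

The two coindexed NPs are *[Rania₆'s sister]₁* and *her₁*.
*her₁* is a pronoun. Its binding domain is the embedded TP, whose subject is [Rania₆'s sister]₁.
*[Rania₆'s sister]₁* c-commands it within that domain and carries the same index.
The pronoun is locally bound → Principle B violation.

Principle B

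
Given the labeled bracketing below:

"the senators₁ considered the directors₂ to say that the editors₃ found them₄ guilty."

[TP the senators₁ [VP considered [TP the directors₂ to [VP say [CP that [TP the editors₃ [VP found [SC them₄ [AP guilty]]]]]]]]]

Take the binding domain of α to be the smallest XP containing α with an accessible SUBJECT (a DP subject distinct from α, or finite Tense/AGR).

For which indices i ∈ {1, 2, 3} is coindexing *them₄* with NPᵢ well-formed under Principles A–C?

*them* is a pronoun, so Principle B applies: it must be free in its binding domain.
Binding domain of *them₄*: the embedded TP, whose subject is the editors₃.
*the senators₁* c-commands the pronoun but from outside its binding domain, and is not c-commanded by it → coindexation permitted.
*the directors₂* c-commands the pronoun but from outside its binding domain, and is not c-commanded by it → coindexation permitted.
*the editors₃* c-commands the pronoun within its binding domain → coindexation would violate Principle B.

{1, 2}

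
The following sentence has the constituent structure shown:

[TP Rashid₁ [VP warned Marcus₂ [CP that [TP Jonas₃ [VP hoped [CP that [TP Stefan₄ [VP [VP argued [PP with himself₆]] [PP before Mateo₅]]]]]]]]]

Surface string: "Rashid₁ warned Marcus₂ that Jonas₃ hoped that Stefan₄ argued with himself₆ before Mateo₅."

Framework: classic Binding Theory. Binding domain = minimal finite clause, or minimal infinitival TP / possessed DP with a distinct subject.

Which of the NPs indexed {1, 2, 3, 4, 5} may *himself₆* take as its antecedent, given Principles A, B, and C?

*himself* is an anaphor, so Principle A applies: it must be bound in its binding domain.
Binding domain of *himself₆*: the embedded TP, whose subject is Stefan₄.
*Rashid₁* c-commands the anaphor but is outside its binding domain → cannot satisfy Principle A.
*Marcus₂* c-commands the anaphor but is outside its binding domain → cannot satisfy Principle A.
*Jonas₃* c-commands the anaphor but is outside its binding domain → cannot satisfy Principle A.
*Stefan₄* c-commands the anaphor within its binding domain → licit binder.
*Mateo₅* does not c-command the anaphor → cannot bind it.

{4}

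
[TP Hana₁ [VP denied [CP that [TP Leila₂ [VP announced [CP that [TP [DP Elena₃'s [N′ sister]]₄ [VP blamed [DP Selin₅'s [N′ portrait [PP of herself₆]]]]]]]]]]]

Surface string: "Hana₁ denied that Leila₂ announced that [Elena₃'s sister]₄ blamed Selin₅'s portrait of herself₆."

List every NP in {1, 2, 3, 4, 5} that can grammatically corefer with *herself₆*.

{5}

*herself* is an anaphor, so Principle A applies: it must be bound in its binding domain.
Binding domain of *herself₆*: the possessed DP, whose subject is Selin₅.
*Hana₁* c-commands the anaphor but is outside its binding domain → cannot satisfy Principle A.
*Leila₂* c-commands the anaphor but is outside its binding domain → cannot satisfy Principle A.
*Elena₃* does not c-command the anaphor → cannot bind it.
*[Elena₃'s sister]₄* c-commands the anaphor but is outside its binding domain → cannot satisfy Principle A.
*Selin₅* c-commands the anaphor within its binding domain → licit binder.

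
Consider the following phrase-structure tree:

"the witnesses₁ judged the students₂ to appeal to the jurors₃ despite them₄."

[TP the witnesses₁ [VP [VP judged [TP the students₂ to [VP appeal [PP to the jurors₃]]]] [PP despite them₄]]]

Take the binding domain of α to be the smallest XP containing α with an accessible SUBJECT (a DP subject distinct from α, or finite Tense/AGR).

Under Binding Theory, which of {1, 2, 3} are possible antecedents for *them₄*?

{2, 3}

*them* is a pronoun, so Principle B applies: it must be free in its binding domain.
Binding domain of *them₄*: the matrix TP, whose subject is the witnesses₁.
*the witnesses₁* c-commands the pronoun within its binding domain → coindexation would violate Principle B.
*the students₂* and the pronoun do not c-command one another → neither Principle B nor Principle C is at stake; coindexation permitted.
*the jurors₃* and the pronoun do not c-command one another → neither Principle B nor Principle C is at stake; coindexation permitted.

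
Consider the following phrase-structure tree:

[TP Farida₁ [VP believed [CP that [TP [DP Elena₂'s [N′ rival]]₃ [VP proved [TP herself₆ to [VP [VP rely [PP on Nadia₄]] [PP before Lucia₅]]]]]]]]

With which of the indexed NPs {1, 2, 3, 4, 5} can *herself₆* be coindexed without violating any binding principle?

{3}

*herself* is an anaphor, so Principle A applies: it must be bound in its binding domain.
Binding domain of *herself₆*: the embedded TP, whose subject is [Elena₂'s rival]₃.
*Farida₁* c-commands the anaphor but is outside its binding domain → cannot satisfy Principle A.
*Elena₂* does not c-command the anaphor → cannot bind it.
*[Elena₂'s rival]₃* c-commands the anaphor within its binding domain → licit binder.
*Nadia₄* does not c-command the anaphor → cannot bind it.
*Lucia₅* does not c-command the anaphor → cannot bind it.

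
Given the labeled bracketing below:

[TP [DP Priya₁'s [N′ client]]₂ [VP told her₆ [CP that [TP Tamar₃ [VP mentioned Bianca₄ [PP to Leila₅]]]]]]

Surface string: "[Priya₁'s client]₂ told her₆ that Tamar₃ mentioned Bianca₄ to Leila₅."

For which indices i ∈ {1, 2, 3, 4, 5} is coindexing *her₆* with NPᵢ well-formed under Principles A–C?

*her* is a pronoun, so Principle B applies: it must be free in its binding domain.
Binding domain of *her₆*: the matrix TP, whose subject is [Priya₁'s client]₂.
*Priya₁* and the pronoun do not c-command one another → neither Principle B nor Principle C is at stake; coindexation permitted.
*[Priya₁'s client]₂* c-commands the pronoun within its binding domain → coindexation would violate Principle B.
*Tamar₃*: the pronoun c-commands this R-expression → coindexation would violate Principle C on *Tamar₃*.
*Bianca₄*: the pronoun c-commands this R-expression → coindexation would violate Principle C on *Bianca₄*.
*Leila₅*: the pronoun c-commands this R-expression → coindexation would violate Principle C on *Leila₅*.

{1}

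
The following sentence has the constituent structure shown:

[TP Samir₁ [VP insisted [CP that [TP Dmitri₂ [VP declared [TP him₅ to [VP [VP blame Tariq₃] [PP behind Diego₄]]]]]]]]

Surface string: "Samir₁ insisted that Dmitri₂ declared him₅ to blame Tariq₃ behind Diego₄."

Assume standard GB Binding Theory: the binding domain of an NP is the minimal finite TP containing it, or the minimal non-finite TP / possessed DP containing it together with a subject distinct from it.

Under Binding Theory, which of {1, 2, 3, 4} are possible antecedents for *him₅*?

{1}

*him* is a pronoun, so Principle B applies: it must be free in its binding domain.
Binding domain of *him₅*: the embedded TP, whose subject is Dmitri₂.
*Samir₁* c-commands the pronoun but from outside its binding domain, and is not c-commanded by it → coindexation permitted.
*Dmitri₂* c-commands the pronoun within its binding domain → coindexation would violate Principle B.
*Tariq₃*: the pronoun c-commands this R-expression → coindexation would violate Principle C on *Tariq₃*.
*Diego₄*: the pronoun c-commands this R-expression → coindexation would violate Principle C on *Diego₄*.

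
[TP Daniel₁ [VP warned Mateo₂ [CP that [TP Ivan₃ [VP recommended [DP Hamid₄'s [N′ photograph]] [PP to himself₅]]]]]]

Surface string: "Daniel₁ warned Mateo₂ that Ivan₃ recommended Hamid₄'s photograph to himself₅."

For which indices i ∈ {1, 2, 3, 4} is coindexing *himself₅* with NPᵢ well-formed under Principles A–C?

{3}

*himself* is an anaphor, so Principle A applies: it must be bound in its binding domain.
Binding domain of *himself₅*: the embedded TP, whose subject is Ivan₃.
*Daniel₁* c-commands the anaphor but is outside its binding domain → cannot satisfy Principle A.
*Mateo₂* c-commands the anaphor but is outside its binding domain → cannot satisfy Principle A.
*Ivan₃* c-commands the anaphor within its binding domain → licit binder.
*Hamid₄* does not c-command the anaphor → cannot bind it.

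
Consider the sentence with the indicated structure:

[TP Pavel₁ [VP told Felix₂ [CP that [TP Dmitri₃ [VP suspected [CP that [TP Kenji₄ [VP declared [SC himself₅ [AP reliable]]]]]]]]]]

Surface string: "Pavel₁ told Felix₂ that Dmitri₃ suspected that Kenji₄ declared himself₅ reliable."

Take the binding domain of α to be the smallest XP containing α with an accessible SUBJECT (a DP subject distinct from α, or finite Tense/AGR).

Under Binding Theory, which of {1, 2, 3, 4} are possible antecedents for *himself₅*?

{4}

*himself* is an anaphor, so Principle A applies: it must be bound in its binding domain.
Binding domain of *himself₅*: the embedded TP, whose subject is Kenji₄.
*Pavel₁* c-commands the anaphor but is outside its binding domain → cannot satisfy Principle A.
*Felix₂* c-commands the anaphor but is outside its binding domain → cannot satisfy Principle A.
*Dmitri₃* c-commands the anaphor but is outside its binding domain → cannot satisfy Principle A.
*Kenji₄* c-commands the anaphor within its binding domain → licit binder.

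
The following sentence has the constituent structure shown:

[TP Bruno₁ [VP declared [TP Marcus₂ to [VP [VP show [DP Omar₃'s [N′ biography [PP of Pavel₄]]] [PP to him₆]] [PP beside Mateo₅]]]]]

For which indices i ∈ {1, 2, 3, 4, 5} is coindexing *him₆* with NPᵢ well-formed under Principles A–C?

{1, 3, 4, 5}

*him* is a pronoun, so Principle B applies: it must be free in its binding domain.
Binding domain of *him₆*: the embedded TP, whose subject is Marcus₂.
*Bruno₁* c-commands the pronoun but from outside its binding domain, and is not c-commanded by it → coindexation permitted.
*Marcus₂* c-commands the pronoun within its binding domain → coindexation would violate Principle B.
*Omar₃* and the pronoun do not c-command one another → neither Principle B nor Principle C is at stake; coindexation permitted.
*Pavel₄* and the pronoun do not c-command one another → neither Principle B nor Principle C is at stake; coindexation permitted.
*Mateo₅* and the pronoun do not c-command one another → neither Principle B nor Principle C is at stake; coindexation permitted.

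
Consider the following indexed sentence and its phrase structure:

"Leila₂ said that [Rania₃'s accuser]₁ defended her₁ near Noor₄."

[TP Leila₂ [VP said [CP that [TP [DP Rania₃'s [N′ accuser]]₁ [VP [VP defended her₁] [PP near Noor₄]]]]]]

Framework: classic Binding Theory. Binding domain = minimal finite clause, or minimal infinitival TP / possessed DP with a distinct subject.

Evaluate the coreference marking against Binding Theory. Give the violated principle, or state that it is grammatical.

Principle B

The two coindexed NPs are *[Rania₃'s accuser]₁* and *her₁*.
*her₁* is a pronoun. Its binding domain is the embedded TP, whose subject is [Rania₃'s accuser]₁.
*[Rania₃'s accuser]₁* c-commands it within that domain and carries the same index.
The pronoun is locally bound → Principle B violation.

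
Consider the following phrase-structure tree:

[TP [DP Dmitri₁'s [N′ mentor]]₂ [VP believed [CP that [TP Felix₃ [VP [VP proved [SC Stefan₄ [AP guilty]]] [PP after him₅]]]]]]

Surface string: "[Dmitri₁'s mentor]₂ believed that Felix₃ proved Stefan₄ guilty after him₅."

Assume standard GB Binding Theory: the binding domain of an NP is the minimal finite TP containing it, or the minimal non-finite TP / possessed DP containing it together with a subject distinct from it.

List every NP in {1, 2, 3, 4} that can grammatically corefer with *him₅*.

*him* is a pronoun, so Principle B applies: it must be free in its binding domain.
Binding domain of *him₅*: the embedded TP, whose subject is Felix₃.
*Dmitri₁* and the pronoun do not c-command one another → neither Principle B nor Principle C is at stake; coindexation permitted.
*[Dmitri₁'s mentor]₂* c-commands the pronoun but from outside its binding domain, and is not c-commanded by it → coindexation permitted.
*Felix₃* c-commands the pronoun within its binding domain → coindexation would violate Principle B.
*Stefan₄* and the pronoun do not c-command one another → neither Principle B nor Principle C is at stake; coindexation permitted.

{1, 2, 4}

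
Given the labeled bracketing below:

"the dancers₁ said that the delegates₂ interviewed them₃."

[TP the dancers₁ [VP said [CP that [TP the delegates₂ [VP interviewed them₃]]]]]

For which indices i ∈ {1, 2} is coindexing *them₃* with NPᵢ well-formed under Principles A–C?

{1}

*them* is a pronoun, so Principle B applies: it must be free in its binding domain.
Binding domain of *them₃*: the embedded TP, whose subject is the delegates₂.
*the dancers₁* c-commands the pronoun but from outside its binding domain, and is not c-commanded by it → coindexation permitted.
*the delegates₂* c-commands the pronoun within its binding domain → coindexation would violate Principle B.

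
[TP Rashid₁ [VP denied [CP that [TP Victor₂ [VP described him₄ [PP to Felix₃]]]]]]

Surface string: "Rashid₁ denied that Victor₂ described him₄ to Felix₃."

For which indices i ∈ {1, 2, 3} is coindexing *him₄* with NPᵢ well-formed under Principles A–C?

{1}

*him* is a pronoun, so Principle B applies: it must be free in its binding domain.
Binding domain of *him₄*: the embedded TP, whose subject is Victor₂.
*Rashid₁* c-commands the pronoun but from outside its binding domain, and is not c-commanded by it → coindexation permitted.
*Victor₂* c-commands the pronoun within its binding domain → coindexation would violate Principle B.
*Felix₃*: the pronoun c-commands this R-expression → coindexation would violate Principle C on *Felix₃*.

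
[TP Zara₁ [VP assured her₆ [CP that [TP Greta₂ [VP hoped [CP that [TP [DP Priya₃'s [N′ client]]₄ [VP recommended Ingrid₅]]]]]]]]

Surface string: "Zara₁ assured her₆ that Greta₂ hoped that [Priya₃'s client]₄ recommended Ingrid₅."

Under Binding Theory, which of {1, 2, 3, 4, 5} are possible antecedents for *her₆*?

*her* is a pronoun, so Principle B applies: it must be free in its binding domain.
Binding domain of *her₆*: the matrix TP, whose subject is Zara₁.
*Zara₁* c-commands the pronoun within its binding domain → coindexation would violate Principle B.
*Greta₂*: the pronoun c-commands this R-expression → coindexation would violate Principle C on *Greta₂*.
*Priya₃*: the pronoun c-commands this R-expression → coindexation would violate Principle C on *Priya₃*.
*[Priya₃'s client]₄*: the pronoun c-commands this R-expression → coindexation would violate Principle C on *[Priya₃'s client]₄*.
*Ingrid₅*: the pronoun c-commands this R-expression → coindexation would violate Principle C on *Ingrid₅*.

none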